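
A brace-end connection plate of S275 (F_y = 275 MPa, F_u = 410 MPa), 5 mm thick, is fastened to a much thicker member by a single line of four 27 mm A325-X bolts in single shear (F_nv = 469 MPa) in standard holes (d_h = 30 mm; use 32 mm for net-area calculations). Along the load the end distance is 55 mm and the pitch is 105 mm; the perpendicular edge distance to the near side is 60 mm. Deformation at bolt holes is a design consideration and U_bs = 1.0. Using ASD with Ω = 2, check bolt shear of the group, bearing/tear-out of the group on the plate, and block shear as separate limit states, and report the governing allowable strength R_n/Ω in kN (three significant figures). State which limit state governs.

198 kN (block shear governs)

Bolt shear: A_b = π·27²/4 = 572.6 mm²; R_n = 469 × 572.6 × 4 × 1 / 1000 = 1074 kN → 1074 / 2 = 537 kN.
Bearing: edge l_c = 40, r_n = 98.4 kN; interior l_c = 75, r_n = 132.8 kN; R_n = 98.4 + 3·132.8 = 496.9 kN → 248 kN.
Block shear: A_gv = 1850, A_nv = 1290, A_nt = 220 mm²; R_n = min(0.6F_uA_nv, 0.6F_yA_gv) + U_bs·F_u·A_nt = 395.4 kN → 198 kN.
Block shear governs: 198 kN.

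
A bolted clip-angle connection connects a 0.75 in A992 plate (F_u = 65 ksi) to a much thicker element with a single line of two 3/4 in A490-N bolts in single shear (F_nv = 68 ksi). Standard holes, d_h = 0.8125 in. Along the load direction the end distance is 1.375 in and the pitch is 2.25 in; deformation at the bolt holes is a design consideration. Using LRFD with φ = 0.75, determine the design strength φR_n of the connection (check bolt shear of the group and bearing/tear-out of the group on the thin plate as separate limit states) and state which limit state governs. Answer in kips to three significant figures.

45.1 kips (bolt shear governs)

Bolt shear: A_b = π·0.75²/4 = 0.4418 in²; R_n = 68 × 0.4418 × 2 × 1 = 60.08 kips → 0.75 × 60.08 = 45.1 kips.
Bearing (1.2 l_c t F_u ≤ 2.4 d t F_u): upper limit = 2.4·0.75·0.75·65 = 87.75 kips.
  Edge l_c = 1.375 − 0.8125/2 = 0.9688 → r_n = 56.67 kips; interior l_c = 2.25 − 0.8125 = 1.438 → r_n = 84.09 kips.
  R_n,bearing = 1·56.67 + 1·84.09 = 140.8 kips → 0.75 × 140.8 = 106 kips.
Bolt shear governs: 45.1 kips.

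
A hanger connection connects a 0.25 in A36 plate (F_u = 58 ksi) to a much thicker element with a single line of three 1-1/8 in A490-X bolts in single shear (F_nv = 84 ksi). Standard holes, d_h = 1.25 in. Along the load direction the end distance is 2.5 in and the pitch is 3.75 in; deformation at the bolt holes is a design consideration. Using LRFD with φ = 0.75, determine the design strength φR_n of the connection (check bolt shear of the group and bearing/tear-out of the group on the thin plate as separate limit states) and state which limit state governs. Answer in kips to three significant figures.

Bolt shear: A_b = π·1.125²/4 = 0.994 in²; R_n = 84 × 0.994 × 3 × 1 = 250.5 kips → 0.75 × 250.5 = 188 kips.
Bearing (1.2 l_c t F_u ≤ 2.4 d t F_u): upper limit = 2.4·1.125·0.25·58 = 39.15 kips.
  Edge l_c = 2.5 − 1.25/2 = 1.875 → r_n = 32.62 kips; interior l_c = 3.75 − 1.25 = 2.5 → r_n = 39.15 kips.
  R_n,bearing = 1·32.62 + 2·39.15 = 110.9 kips → 0.75 × 110.9 = 83.2 kips.
Bearing governs: 83.2 kips.

83.2 kips (bearing governs)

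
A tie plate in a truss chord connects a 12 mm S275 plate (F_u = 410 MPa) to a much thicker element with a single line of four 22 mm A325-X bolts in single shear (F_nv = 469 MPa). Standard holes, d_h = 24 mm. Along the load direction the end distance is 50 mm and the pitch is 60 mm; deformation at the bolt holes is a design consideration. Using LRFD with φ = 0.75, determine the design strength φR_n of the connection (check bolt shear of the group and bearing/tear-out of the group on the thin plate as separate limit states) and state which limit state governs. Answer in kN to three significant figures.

535 kN (bolt shear governs)

Bolt shear: A_b = π·22²/4 = 380.1 mm²; R_n = 469 × 380.1 × 4 × 1 / 1000 = 713.1 kN → 0.75 × 713.1 = 535 kN.
Bearing (1.2 l_c t F_u ≤ 2.4 d t F_u): upper limit = 2.4·22·12·410 / 1000 = 259.8 kN.
  Edge l_c = 50 − 24/2 = 38 → r_n = 224.4 kN; interior l_c = 60 − 24 = 36 → r_n = 212.5 kN.
  R_n,bearing = 1·224.4 + 3·212.5 = 862 kN → 0.75 × 862 = 646 kN.
Bolt shear governs: 535 kN.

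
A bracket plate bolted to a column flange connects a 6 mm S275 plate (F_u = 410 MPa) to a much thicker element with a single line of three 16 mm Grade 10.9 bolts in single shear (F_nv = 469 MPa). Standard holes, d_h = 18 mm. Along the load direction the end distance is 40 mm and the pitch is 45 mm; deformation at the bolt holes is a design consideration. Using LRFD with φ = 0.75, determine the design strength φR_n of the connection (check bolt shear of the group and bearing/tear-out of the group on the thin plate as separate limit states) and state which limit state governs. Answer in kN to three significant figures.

Bolt shear: A_b = π·16²/4 = 201.1 mm²; R_n = 469 × 201.1 × 3 × 1 / 1000 = 282.9 kN → 0.75 × 282.9 = 212 kN.
Bearing (1.2 l_c t F_u ≤ 2.4 d t F_u): upper limit = 2.4·16·6·410 / 1000 = 94.46 kN.
  Edge l_c = 40 − 18/2 = 31 → r_n = 91.51 kN; interior l_c = 45 − 18 = 27 → r_n = 79.7 kN.
  R_n,bearing = 1·91.51 + 2·79.7 = 250.9 kN → 0.75 × 250.9 = 188 kN.
Bearing governs: 188 kN.

188 kN (bearing governs)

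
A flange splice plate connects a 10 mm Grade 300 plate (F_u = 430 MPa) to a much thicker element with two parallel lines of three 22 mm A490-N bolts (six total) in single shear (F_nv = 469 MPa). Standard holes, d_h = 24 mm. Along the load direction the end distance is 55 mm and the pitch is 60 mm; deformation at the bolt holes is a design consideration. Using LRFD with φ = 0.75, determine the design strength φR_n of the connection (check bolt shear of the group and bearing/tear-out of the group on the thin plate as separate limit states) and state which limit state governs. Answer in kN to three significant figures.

Bolt shear: A_b = π·22²/4 = 380.1 mm²; R_n = 469 × 380.1 × 6 × 1 / 1000 = 1070 kN → 0.75 × 1070 = 802 kN.
Bearing (1.2 l_c t F_u ≤ 2.4 d t F_u): upper limit = 2.4·22·10·430 / 1000 = 227 kN.
  Edge l_c = 55 − 24/2 = 43 → r_n = 221.9 kN; interior l_c = 60 − 24 = 36 → r_n = 185.8 kN.
  R_n,bearing = 2·221.9 + 4·185.8 = 1187 kN → 0.75 × 1187 = 890 kN.
Bolt shear governs: 802 kN.

802 kN (bolt shear governs)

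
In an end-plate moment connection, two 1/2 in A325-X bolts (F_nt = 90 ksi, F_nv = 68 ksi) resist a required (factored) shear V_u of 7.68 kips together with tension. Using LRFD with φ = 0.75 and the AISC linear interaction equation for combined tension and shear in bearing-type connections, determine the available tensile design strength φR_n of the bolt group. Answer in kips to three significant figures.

A_b = π·0.5²/4 = 0.1963 in²; f_rv = 7.68 / (2 × 0.1963) = 19.56 ksi.
F'_nt = 1.3 F_nt − (F_nt / φF_nv) f_rv = 1.3·90 − (90/(0.75·68))·19.56 = 82.49 ksi, capped at F_nt → F'_nt = 82.49 ksi.
R_n = F'_nt · A_b · n = 82.49 × 0.1963 × 2 = 32.39 kips.
Design strength φR_n = 0.75 × 32.39 = 24.3 kips.

24.3 kips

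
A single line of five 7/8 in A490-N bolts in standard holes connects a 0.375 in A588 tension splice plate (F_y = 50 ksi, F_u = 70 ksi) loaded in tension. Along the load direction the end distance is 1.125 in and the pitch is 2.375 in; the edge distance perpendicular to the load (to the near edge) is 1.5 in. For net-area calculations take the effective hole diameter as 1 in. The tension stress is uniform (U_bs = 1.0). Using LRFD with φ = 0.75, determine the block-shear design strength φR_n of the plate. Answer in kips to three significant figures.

92 kips

Shear plane L_v = 1.125 + 4·2.375 = 10.62 in; A_gv = 10.62 × 0.375 = 3.984 in².
A_nv = (10.62 − 4.5·1) × 0.375 = 2.297 in².
A_nt = (1.5 − 0.5·1) × 0.375 = 0.375 in².
0.6 F_u A_nv = 96.47 kips; 0.6 F_y A_gv = 119.5 kips → shear rupture governs the shear term.
R_n = 96.47 + 1.0 × 70 × 0.375 = 122.7 kips.
Design strength φR_n = 0.75 × 122.7 = 92 kips.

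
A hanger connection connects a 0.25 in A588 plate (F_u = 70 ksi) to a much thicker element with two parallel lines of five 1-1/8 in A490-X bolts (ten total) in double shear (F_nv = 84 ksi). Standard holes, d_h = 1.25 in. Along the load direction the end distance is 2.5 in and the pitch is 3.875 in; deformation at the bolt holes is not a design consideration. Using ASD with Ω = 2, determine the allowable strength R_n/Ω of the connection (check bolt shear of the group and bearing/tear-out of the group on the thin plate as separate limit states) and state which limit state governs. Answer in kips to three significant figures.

Bolt shear: A_b = π·1.125²/4 = 0.994 in²; R_n = 84 × 0.994 × 10 × 2 = 1670 kips → 1670 / 2 = 835 kips.
Bearing (1.5 l_c t F_u ≤ 3.0 d t F_u): upper limit = 3.0·1.125·0.25·70 = 59.06 kips.
  Edge l_c = 2.5 − 1.25/2 = 1.875 → r_n = 49.22 kips; interior l_c = 3.875 − 1.25 = 2.625 → r_n = 59.06 kips.
  R_n,bearing = 2·49.22 + 8·59.06 = 570.9 kips → 570.9 / 2 = 285 kips.
Bearing governs: 285 kips.

285 kips (bearing governs)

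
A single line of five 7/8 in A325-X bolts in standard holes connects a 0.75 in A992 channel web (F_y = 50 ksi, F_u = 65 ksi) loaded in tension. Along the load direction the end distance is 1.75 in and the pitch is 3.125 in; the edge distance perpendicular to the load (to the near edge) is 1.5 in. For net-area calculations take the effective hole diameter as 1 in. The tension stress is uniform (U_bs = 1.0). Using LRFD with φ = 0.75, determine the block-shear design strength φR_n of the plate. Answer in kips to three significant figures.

Shear plane L_v = 1.75 + 4·3.125 = 14.25 in; A_gv = 14.25 × 0.75 = 10.69 in².
A_nv = (14.25 − 4.5·1) × 0.75 = 7.312 in².
A_nt = (1.5 − 0.5·1) × 0.75 = 0.75 in².
0.6 F_u A_nv = 285.2 kips; 0.6 F_y A_gv = 320.6 kips → shear rupture governs the shear term.
R_n = 285.2 + 1.0 × 65 × 0.75 = 333.9 kips.
Design strength φR_n = 0.75 × 333.9 = 250 kips.

250 kips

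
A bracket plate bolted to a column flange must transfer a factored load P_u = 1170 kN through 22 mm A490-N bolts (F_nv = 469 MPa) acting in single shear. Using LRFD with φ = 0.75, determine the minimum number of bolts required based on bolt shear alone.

9 bolts

A_b = π·22²/4 = 380.1 mm².
Per-bolt design strength φR_n = 0.75 × 469 × 380.1 × 1 / 1000 = 133.7 kN.
n ≥ 1170 / 133.7 = 8.75 → use 9 bolts.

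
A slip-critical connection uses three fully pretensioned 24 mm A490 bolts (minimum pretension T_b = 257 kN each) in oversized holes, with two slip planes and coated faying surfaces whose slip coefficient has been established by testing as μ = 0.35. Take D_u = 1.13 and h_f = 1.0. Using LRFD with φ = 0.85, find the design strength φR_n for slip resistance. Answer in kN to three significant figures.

R_n = μ · D_u · h_f · T_b · n_s · n_b = 0.35 × 1.13 × 1.0 × 257 × 2 × 3 = 609.9 kN.
Design strength φR_n = 0.85 × 609.9 = 518 kN.

518 kN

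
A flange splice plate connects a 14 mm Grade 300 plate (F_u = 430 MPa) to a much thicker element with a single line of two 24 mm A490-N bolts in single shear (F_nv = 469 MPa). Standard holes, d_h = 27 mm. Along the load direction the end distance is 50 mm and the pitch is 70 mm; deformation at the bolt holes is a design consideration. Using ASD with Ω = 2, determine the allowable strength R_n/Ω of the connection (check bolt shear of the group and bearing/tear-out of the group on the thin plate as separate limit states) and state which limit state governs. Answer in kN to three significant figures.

Bolt shear: A_b = π·24²/4 = 452.4 mm²; R_n = 469 × 452.4 × 2 × 1 / 1000 = 424.3 kN → 424.3 / 2 = 212 kN.
Bearing (1.2 l_c t F_u ≤ 2.4 d t F_u): upper limit = 2.4·24·14·430 / 1000 = 346.8 kN.
  Edge l_c = 50 − 27/2 = 36.5 → r_n = 263.7 kN; interior l_c = 70 − 27 = 43 → r_n = 310.6 kN.
  R_n,bearing = 1·263.7 + 1·310.6 = 574.3 kN → 574.3 / 2 = 287 kN.
Bolt shear governs: 212 kN.

212 kN (bolt shear governs)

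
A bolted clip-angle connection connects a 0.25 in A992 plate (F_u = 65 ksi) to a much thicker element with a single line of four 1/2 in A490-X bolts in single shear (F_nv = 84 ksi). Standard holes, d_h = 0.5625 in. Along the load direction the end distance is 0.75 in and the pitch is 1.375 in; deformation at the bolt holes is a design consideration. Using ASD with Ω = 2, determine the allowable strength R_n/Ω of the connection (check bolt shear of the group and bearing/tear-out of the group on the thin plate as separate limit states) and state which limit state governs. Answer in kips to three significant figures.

28.3 kips (bearing governs)

Bolt shear: A_b = π·0.5²/4 = 0.1963 in²; R_n = 84 × 0.1963 × 4 × 1 = 65.97 kips → 65.97 / 2 = 33 kips.
Bearing (1.2 l_c t F_u ≤ 2.4 d t F_u): upper limit = 2.4·0.5·0.25·65 = 19.5 kips.
  Edge l_c = 0.75 − 0.5625/2 = 0.4688 → r_n = 9.141 kips; interior l_c = 1.375 − 0.5625 = 0.8125 → r_n = 15.84 kips.
  R_n,bearing = 1·9.141 + 3·15.84 = 56.67 kips → 56.67 / 2 = 28.3 kips.
Bearing governs: 28.3 kips.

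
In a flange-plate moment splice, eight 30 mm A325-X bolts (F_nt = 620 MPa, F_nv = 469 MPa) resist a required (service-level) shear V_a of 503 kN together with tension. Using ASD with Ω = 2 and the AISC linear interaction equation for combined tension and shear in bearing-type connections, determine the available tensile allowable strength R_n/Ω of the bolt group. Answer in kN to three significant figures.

A_b = π·30²/4 = 706.9 mm²; f_rv = 503 × 1000 / (8 × 706.9) = 88.95 MPa.
F'_nt = 1.3 F_nt − (Ω F_nt / F_nv) f_rv = 1.3·620 − (2·620/469)·88.95 = 570.8 MPa, capped at F_nt → F'_nt = 570.8 MPa.
R_n = F'_nt · A_b · n = 570.8 × 706.9 × 8 / 1000 = 3228 kN.
Allowable strength R_n/Ω = 3228 / 2 = 1610 kN.

1610 kN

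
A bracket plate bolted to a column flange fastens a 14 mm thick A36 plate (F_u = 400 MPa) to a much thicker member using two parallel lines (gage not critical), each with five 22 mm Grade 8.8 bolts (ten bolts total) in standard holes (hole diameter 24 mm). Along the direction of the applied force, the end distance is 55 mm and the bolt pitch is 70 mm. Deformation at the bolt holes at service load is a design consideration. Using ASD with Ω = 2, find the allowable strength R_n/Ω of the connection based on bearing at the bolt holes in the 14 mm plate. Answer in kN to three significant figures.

Per bolt r_n = 1.2 l_c t F_u ≤ 2.4 d t F_u; upper limit = 2.4 × 22 × 14 × 400 / 1000 = 295.7 kN.
Edge bolt: l_c = 55 − 24/2 = 43 mm → 1.2 × 43 × 14 × 400 / 1000 = 289 → r_n = 289 kN.
Interior bolts: l_c = 70 − 24 = 46 mm → 1.2 × 46 × 14 × 400 / 1000 = 309.1 → r_n = 295.7 kN.
R_n = 2 × 289 + 8 × 295.7 = 2943 kN.
Allowable strength R_n/Ω = 2943 / 2 = 1470 kN.

1470 kN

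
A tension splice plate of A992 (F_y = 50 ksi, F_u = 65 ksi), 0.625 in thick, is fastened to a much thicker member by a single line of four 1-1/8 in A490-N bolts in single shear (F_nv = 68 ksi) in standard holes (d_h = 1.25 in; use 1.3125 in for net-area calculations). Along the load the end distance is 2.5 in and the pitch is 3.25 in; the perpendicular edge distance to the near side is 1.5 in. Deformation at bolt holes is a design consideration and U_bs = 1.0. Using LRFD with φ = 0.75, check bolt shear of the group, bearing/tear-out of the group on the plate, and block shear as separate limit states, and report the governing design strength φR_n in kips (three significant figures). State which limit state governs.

Bolt shear: A_b = π·1.125²/4 = 0.994 in²; R_n = 68 × 0.994 × 4 × 1 = 270.4 kips → 0.75 × 270.4 = 203 kips.
Bearing: edge l_c = 1.875, r_n = 91.41 kips; interior l_c = 2, r_n = 97.5 kips; R_n = 91.41 + 3·97.5 = 383.9 kips → 288 kips.
Block shear: A_gv = 7.656, A_nv = 4.785, A_nt = 0.5273 in²; R_n = min(0.6F_uA_nv, 0.6F_yA_gv) + U_bs·F_u·A_nt = 220.9 kips → 166 kips.
Block shear governs: 166 kips.

166 kips (block shear governs)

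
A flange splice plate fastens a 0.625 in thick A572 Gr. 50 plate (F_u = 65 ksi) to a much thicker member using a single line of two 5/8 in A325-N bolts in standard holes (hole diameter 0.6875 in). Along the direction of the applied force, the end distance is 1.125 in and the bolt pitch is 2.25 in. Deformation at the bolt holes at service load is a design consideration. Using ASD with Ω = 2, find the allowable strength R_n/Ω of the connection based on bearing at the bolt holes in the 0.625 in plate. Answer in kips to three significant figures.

Per bolt r_n = 1.2 l_c t F_u ≤ 2.4 d t F_u; upper limit = 2.4 × 0.625 × 0.625 × 65 = 60.94 kips.
Edge bolt: l_c = 1.125 − 0.6875/2 = 0.7812 in → 1.2 × 0.7812 × 0.625 × 65 = 38.09 → r_n = 38.09 kips.
Interior bolts: l_c = 2.25 − 0.6875 = 1.562 in → 1.2 × 1.562 × 0.625 × 65 = 76.17 → r_n = 60.94 kips.
R_n = 1 × 38.09 + 1 × 60.94 = 99.02 kips.
Allowable strength R_n/Ω = 99.02 / 2 = 49.5 kips.

49.5 kips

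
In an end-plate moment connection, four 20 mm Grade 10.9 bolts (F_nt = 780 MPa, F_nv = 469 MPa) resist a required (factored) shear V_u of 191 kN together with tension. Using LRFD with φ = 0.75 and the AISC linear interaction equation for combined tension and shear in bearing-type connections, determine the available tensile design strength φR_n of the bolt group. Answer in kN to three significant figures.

638 kN

A_b = π·20²/4 = 314.2 mm²; f_rv = 191 × 1000 / (4 × 314.2) = 152 MPa.
F'_nt = 1.3 F_nt − (F_nt / φF_nv) f_rv = 1.3·780 − (780/(0.75·469))·152 = 677 MPa, capped at F_nt → F'_nt = 677 MPa.
R_n = F'_nt · A_b · n = 677 × 314.2 × 4 / 1000 = 850.7 kN.
Design strength φR_n = 0.75 × 850.7 = 638 kN.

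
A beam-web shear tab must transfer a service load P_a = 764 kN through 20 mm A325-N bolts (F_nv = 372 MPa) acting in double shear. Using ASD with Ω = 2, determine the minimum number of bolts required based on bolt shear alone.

7 bolts

A_b = π·20²/4 = 314.2 mm².
Per-bolt allowable strength R_n/Ω = 372 × 314.2 × 2 / 1000 / 2 = 116.9 kN.
n ≥ 764 / 116.9 = 6.537 → use 7 bolts.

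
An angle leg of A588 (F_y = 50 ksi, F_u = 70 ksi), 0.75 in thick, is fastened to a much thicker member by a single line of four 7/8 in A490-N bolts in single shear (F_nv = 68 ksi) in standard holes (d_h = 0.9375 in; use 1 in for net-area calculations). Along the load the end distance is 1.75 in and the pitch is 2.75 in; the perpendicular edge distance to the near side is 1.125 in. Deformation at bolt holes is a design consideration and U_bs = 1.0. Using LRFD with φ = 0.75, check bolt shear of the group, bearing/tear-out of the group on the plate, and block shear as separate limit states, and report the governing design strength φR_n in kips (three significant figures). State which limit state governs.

123 kips (bolt shear governs)

Bolt shear: A_b = π·0.875²/4 = 0.6013 in²; R_n = 68 × 0.6013 × 4 × 1 = 163.6 kips → 0.75 × 163.6 = 123 kips.
Bearing: edge l_c = 1.281, r_n = 80.72 kips; interior l_c = 1.812, r_n = 110.3 kips; R_n = 80.72 + 3·110.3 = 411.5 kips → 309 kips.
Block shear: A_gv = 7.5, A_nv = 4.875, A_nt = 0.4688 in²; R_n = min(0.6F_uA_nv, 0.6F_yA_gv) + U_bs·F_u·A_nt = 237.6 kips → 178 kips.
Bolt shear governs: 123 kips.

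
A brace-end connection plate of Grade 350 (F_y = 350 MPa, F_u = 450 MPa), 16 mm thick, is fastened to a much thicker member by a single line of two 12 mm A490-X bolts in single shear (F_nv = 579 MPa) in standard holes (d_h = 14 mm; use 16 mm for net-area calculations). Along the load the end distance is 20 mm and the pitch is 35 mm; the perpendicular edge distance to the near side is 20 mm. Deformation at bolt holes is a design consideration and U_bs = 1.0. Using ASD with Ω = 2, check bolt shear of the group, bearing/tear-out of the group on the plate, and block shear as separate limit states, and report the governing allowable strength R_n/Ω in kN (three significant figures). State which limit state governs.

Bolt shear: A_b = π·12²/4 = 113.1 mm²; R_n = 579 × 113.1 × 2 × 1 / 1000 = 131 kN → 131 / 2 = 65.5 kN.
Bearing: edge l_c = 13, r_n = 112.3 kN; interior l_c = 21, r_n = 181.4 kN; R_n = 112.3 + 1·181.4 = 293.8 kN → 147 kN.
Block shear: A_gv = 880, A_nv = 496, A_nt = 192 mm²; R_n = min(0.6F_uA_nv, 0.6F_yA_gv) + U_bs·F_u·A_nt = 220.3 kN → 110 kN.
Bolt shear governs: 65.5 kN.

65.5 kN (bolt shear governs)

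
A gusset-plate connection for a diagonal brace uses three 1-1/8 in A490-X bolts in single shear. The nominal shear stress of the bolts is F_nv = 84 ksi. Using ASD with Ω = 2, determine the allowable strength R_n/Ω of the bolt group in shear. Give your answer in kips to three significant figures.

125 kips

A_b = π × 1.125² / 4 = 0.994 in².
R_n = F_nv · A_b · n · n_s = 84 × 0.994 × 3 × 1 = 250.5 kips.
Allowable strength R_n/Ω = 250.5 / 2 = 125 kips.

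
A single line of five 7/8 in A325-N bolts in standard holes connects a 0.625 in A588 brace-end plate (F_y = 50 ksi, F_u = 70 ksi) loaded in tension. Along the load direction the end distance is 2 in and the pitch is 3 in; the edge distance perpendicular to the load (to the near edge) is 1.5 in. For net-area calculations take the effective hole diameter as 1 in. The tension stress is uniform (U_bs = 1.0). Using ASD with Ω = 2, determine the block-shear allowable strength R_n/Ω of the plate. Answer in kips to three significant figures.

Shear plane L_v = 2 + 4·3 = 14 in; A_gv = 14 × 0.625 = 8.75 in².
A_nv = (14 − 4.5·1) × 0.625 = 5.938 in².
A_nt = (1.5 − 0.5·1) × 0.625 = 0.625 in².
0.6 F_u A_nv = 249.4 kips; 0.6 F_y A_gv = 262.5 kips → shear rupture governs the shear term.
R_n = 249.4 + 1.0 × 70 × 0.625 = 293.1 kips.
Allowable strength R_n/Ω = 293.1 / 2 = 147 kips.

147 kips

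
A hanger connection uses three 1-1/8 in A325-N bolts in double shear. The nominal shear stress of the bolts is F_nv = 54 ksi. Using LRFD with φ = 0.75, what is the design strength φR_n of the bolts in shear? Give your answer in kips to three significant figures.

242 kips

A_b = π × 1.125² / 4 = 0.994 in².
R_n = F_nv · A_b · n · n_s = 54 × 0.994 × 3 × 2 = 322.1 kips.
Design strength φR_n = 0.75 × 322.1 = 242 kips.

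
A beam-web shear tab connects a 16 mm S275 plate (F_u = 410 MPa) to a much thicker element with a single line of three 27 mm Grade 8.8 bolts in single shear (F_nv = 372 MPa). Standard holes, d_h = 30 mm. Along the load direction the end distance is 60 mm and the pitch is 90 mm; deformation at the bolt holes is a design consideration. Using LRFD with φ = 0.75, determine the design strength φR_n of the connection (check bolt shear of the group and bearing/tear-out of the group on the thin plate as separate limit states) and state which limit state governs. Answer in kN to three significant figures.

Bolt shear: A_b = π·27²/4 = 572.6 mm²; R_n = 372 × 572.6 × 3 × 1 / 1000 = 639 kN → 0.75 × 639 = 479 kN.
Bearing (1.2 l_c t F_u ≤ 2.4 d t F_u): upper limit = 2.4·27·16·410 / 1000 = 425.1 kN.
  Edge l_c = 60 − 30/2 = 45 → r_n = 354.2 kN; interior l_c = 90 − 30 = 60 → r_n = 425.1 kN.
  R_n,bearing = 1·354.2 + 2·425.1 = 1204 kN → 0.75 × 1204 = 903 kN.
Bolt shear governs: 479 kN.

479 kN (bolt shear governs)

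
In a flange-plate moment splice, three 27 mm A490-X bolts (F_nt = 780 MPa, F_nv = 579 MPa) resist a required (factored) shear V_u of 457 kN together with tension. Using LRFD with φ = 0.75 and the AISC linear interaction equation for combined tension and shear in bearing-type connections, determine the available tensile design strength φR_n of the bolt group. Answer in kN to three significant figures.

A_b = π·27²/4 = 572.6 mm²; f_rv = 457 × 1000 / (3 × 572.6) = 266.1 MPa.
F'_nt = 1.3 F_nt − (F_nt / φF_nv) f_rv = 1.3·780 − (780/(0.75·579))·266.1 = 536.1 MPa, capped at F_nt → F'_nt = 536.1 MPa.
R_n = F'_nt · A_b · n = 536.1 × 572.6 × 3 / 1000 = 920.8 kN.
Design strength φR_n = 0.75 × 920.8 = 691 kN.

691 kN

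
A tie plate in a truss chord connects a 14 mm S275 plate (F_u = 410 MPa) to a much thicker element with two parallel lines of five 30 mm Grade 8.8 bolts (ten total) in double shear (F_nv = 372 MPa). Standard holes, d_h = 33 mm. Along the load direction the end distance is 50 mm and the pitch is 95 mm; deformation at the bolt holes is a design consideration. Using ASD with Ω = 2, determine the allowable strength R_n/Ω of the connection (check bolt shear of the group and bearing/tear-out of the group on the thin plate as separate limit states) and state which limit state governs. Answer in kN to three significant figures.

Bolt shear: A_b = π·30²/4 = 706.9 mm²; R_n = 372 × 706.9 × 10 × 2 / 1000 = 5259 kN → 5259 / 2 = 2630 kN.
Bearing (1.2 l_c t F_u ≤ 2.4 d t F_u): upper limit = 2.4·30·14·410 / 1000 = 413.3 kN.
  Edge l_c = 50 − 33/2 = 33.5 → r_n = 230.7 kN; interior l_c = 95 − 33 = 62 → r_n = 413.3 kN.
  R_n,bearing = 2·230.7 + 8·413.3 = 3768 kN → 3768 / 2 = 1880 kN.
Bearing governs: 1880 kN.

1880 kN (bearing governs)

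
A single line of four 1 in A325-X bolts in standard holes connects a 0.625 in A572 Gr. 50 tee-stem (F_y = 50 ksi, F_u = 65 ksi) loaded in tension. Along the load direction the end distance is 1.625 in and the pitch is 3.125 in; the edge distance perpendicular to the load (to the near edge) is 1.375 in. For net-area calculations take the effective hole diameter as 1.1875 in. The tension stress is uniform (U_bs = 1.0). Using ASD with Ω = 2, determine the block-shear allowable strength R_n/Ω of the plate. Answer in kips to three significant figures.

Shear plane L_v = 1.625 + 3·3.125 = 11 in; A_gv = 11 × 0.625 = 6.875 in².
A_nv = (11 − 3.5·1.1875) × 0.625 = 4.277 in².
A_nt = (1.375 − 0.5·1.1875) × 0.625 = 0.4883 in².
0.6 F_u A_nv = 166.8 kips; 0.6 F_y A_gv = 206.2 kips → shear rupture governs the shear term.
R_n = 166.8 + 1.0 × 65 × 0.4883 = 198.6 kips.
Allowable strength R_n/Ω = 198.6 / 2 = 99.3 kips.

99.3 kips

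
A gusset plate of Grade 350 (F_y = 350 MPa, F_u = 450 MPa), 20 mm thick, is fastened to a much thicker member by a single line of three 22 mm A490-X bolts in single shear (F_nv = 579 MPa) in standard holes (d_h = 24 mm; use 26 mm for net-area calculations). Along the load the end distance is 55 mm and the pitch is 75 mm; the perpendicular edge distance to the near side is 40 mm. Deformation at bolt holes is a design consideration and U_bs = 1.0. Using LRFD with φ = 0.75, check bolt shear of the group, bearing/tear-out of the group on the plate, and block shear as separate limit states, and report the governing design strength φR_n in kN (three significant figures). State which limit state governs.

Bolt shear: A_b = π·22²/4 = 380.1 mm²; R_n = 579 × 380.1 × 3 × 1 / 1000 = 660.3 kN → 0.75 × 660.3 = 495 kN.
Bearing: edge l_c = 43, r_n = 464.4 kN; interior l_c = 51, r_n = 475.2 kN; R_n = 464.4 + 2·475.2 = 1415 kN → 1060 kN.
Block shear: A_gv = 4100, A_nv = 2800, A_nt = 540 mm²; R_n = min(0.6F_uA_nv, 0.6F_yA_gv) + U_bs·F_u·A_nt = 999 kN → 749 kN.
Bolt shear governs: 495 kN.

495 kN (bolt shear governs)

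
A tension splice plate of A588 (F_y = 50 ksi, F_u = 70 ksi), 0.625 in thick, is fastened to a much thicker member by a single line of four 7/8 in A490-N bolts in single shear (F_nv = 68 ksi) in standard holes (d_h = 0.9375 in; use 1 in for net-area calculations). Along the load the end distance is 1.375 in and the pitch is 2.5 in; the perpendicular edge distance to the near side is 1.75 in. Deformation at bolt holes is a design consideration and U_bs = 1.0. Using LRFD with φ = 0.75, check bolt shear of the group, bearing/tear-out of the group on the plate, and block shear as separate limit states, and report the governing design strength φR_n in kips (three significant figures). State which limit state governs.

123 kips (bolt shear governs)

Bolt shear: A_b = π·0.875²/4 = 0.6013 in²; R_n = 68 × 0.6013 × 4 × 1 = 163.6 kips → 0.75 × 163.6 = 123 kips.
Bearing: edge l_c = 0.9062, r_n = 47.58 kips; interior l_c = 1.562, r_n = 82.03 kips; R_n = 47.58 + 3·82.03 = 293.7 kips → 220 kips.
Block shear: A_gv = 5.547, A_nv = 3.359, A_nt = 0.7812 in²; R_n = min(0.6F_uA_nv, 0.6F_yA_gv) + U_bs·F_u·A_nt = 195.8 kips → 147 kips.
Bolt shear governs: 123 kips.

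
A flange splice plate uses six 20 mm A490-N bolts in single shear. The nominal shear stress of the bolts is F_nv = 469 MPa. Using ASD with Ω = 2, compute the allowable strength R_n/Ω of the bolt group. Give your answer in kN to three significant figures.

442 kN

A_b = π × 20² / 4 = 314.2 mm².
R_n = F_nv · A_b · n · n_s = 469 × 314.2 × 6 × 1 / 1000 = 884 kN.
Allowable strength R_n/Ω = 884 / 2 = 442 kN.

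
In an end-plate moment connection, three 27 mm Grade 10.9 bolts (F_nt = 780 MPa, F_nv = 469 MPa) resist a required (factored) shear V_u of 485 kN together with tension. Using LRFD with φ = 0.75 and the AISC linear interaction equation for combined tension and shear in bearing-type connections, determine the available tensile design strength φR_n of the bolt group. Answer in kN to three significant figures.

A_b = π·27²/4 = 572.6 mm²; f_rv = 485 × 1000 / (3 × 572.6) = 282.4 MPa.
F'_nt = 1.3 F_nt − (F_nt / φF_nv) f_rv = 1.3·780 − (780/(0.75·469))·282.4 = 387.9 MPa, capped at F_nt → F'_nt = 387.9 MPa.
R_n = F'_nt · A_b · n = 387.9 × 572.6 × 3 / 1000 = 666.2 kN.
Design strength φR_n = 0.75 × 666.2 = 500 kN.

500 kN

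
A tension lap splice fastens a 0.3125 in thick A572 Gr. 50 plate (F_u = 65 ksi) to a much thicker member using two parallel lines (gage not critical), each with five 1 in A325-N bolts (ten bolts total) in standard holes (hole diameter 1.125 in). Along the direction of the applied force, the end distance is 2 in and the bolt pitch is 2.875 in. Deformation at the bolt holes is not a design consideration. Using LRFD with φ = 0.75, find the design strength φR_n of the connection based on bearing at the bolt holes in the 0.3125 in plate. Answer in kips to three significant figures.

386 kips

Per bolt r_n = 1.5 l_c t F_u ≤ 3.0 d t F_u; upper limit = 3.0 × 1 × 0.3125 × 65 = 60.94 kips.
Edge bolt: l_c = 2 − 1.125/2 = 1.438 in → 1.5 × 1.438 × 0.3125 × 65 = 43.8 → r_n = 43.8 kips.
Interior bolts: l_c = 2.875 − 1.125 = 1.75 in → 1.5 × 1.75 × 0.3125 × 65 = 53.32 → r_n = 53.32 kips.
R_n = 2 × 43.8 + 8 × 53.32 = 514.2 kips.
Design strength φR_n = 0.75 × 514.2 = 386 kips.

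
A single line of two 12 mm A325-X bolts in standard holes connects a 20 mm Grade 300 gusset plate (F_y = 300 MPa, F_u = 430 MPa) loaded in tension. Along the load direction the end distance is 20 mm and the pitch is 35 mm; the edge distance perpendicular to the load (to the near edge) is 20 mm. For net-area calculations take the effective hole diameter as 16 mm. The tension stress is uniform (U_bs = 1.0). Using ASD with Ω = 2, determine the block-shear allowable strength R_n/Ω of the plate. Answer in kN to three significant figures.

132 kN

Shear plane L_v = 20 + 1·35 = 55 mm; A_gv = 55 × 20 = 1100 mm².
A_nv = (55 − 1.5·16) × 20 = 620 mm².
A_nt = (20 − 0.5·16) × 20 = 240 mm².
0.6 F_u A_nv = 160 kN; 0.6 F_y A_gv = 198 kN → shear rupture governs the shear term.
R_n = 160 + 1.0 × 430 × 240 / 1000 = 263.2 kN.
Allowable strength R_n/Ω = 263.2 / 2 = 132 kN.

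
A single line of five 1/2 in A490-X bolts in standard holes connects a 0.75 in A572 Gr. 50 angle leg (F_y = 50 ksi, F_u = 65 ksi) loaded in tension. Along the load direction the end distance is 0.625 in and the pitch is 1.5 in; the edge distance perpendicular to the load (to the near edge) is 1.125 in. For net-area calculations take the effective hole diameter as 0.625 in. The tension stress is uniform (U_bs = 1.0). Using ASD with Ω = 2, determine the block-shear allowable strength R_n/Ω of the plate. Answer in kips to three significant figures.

75.6 kips

Shear plane L_v = 0.625 + 4·1.5 = 6.625 in; A_gv = 6.625 × 0.75 = 4.969 in².
A_nv = (6.625 − 4.5·0.625) × 0.75 = 2.859 in².
A_nt = (1.125 − 0.5·0.625) × 0.75 = 0.6094 in².
0.6 F_u A_nv = 111.5 kips; 0.6 F_y A_gv = 149.1 kips → shear rupture governs the shear term.
R_n = 111.5 + 1.0 × 65 × 0.6094 = 151.1 kips.
Allowable strength R_n/Ω = 151.1 / 2 = 75.6 kips.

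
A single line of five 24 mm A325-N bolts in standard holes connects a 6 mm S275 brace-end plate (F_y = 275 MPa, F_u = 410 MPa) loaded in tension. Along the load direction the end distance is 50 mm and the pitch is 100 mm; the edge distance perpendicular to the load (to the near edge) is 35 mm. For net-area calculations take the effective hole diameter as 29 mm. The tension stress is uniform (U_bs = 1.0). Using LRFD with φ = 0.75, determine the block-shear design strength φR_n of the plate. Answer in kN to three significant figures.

Shear plane L_v = 50 + 4·100 = 450 mm; A_gv = 450 × 6 = 2700 mm².
A_nv = (450 − 4.5·29) × 6 = 1917 mm².
A_nt = (35 − 0.5·29) × 6 = 123 mm².
0.6 F_u A_nv = 471.6 kN; 0.6 F_y A_gv = 445.5 kN → shear yielding governs the shear term.
R_n = 445.5 + 1.0 × 410 × 123 / 1000 = 495.9 kN.
Design strength φR_n = 0.75 × 495.9 = 372 kN.

372 kN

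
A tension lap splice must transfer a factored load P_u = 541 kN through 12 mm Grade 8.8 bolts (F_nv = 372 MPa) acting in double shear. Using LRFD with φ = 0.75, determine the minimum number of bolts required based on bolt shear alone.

A_b = π·12²/4 = 113.1 mm².
Per-bolt design strength φR_n = 0.75 × 372 × 113.1 × 2 / 1000 = 63.11 kN.
n ≥ 541 / 63.11 = 8.573 → use 9 bolts.

9 bolts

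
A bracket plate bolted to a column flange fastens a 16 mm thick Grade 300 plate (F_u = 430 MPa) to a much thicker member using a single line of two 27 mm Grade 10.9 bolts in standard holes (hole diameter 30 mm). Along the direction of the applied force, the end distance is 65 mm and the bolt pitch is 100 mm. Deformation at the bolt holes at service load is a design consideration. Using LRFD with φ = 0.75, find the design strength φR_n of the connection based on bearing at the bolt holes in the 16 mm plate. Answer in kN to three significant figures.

644 kN

Per bolt r_n = 1.2 l_c t F_u ≤ 2.4 d t F_u; upper limit = 2.4 × 27 × 16 × 430 / 1000 = 445.8 kN.
Edge bolt: l_c = 65 − 30/2 = 50 mm → 1.2 × 50 × 16 × 430 / 1000 = 412.8 → r_n = 412.8 kN.
Interior bolts: l_c = 100 − 30 = 70 mm → 1.2 × 70 × 16 × 430 / 1000 = 577.9 → r_n = 445.8 kN.
R_n = 1 × 412.8 + 1 × 445.8 = 858.6 kN.
Design strength φR_n = 0.75 × 858.6 = 644 kN.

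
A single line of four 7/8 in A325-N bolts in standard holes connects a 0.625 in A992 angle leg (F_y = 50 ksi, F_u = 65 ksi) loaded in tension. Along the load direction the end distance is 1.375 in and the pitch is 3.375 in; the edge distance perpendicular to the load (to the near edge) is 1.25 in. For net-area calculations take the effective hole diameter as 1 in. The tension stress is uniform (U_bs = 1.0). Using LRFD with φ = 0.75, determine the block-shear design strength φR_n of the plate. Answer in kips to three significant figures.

169 kips

Shear plane L_v = 1.375 + 3·3.375 = 11.5 in; A_gv = 11.5 × 0.625 = 7.188 in².
A_nv = (11.5 − 3.5·1) × 0.625 = 5 in².
A_nt = (1.25 − 0.5·1) × 0.625 = 0.4688 in².
0.6 F_u A_nv = 195 kips; 0.6 F_y A_gv = 215.6 kips → shear rupture governs the shear term.
R_n = 195 + 1.0 × 65 × 0.4688 = 225.5 kips.
Design strength φR_n = 0.75 × 225.5 = 169 kips.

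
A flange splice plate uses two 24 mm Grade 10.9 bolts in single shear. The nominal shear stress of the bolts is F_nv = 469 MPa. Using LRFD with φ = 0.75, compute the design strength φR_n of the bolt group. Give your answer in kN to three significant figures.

318 kN

A_b = π × 24² / 4 = 452.4 mm².
R_n = F_nv · A_b · n · n_s = 469 × 452.4 × 2 × 1 / 1000 = 424.3 kN.
Design strength φR_n = 0.75 × 424.3 = 318 kN.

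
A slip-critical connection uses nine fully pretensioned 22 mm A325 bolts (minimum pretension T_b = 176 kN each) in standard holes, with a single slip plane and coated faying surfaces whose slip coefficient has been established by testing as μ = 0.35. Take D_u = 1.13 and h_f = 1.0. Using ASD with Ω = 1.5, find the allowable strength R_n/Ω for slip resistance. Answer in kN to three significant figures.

R_n = μ · D_u · h_f · T_b · n_s · n_b = 0.35 × 1.13 × 1.0 × 176 × 1 × 9 = 626.5 kN.
Allowable strength R_n/Ω = 626.5 / 1.5 = 418 kN.

418 kN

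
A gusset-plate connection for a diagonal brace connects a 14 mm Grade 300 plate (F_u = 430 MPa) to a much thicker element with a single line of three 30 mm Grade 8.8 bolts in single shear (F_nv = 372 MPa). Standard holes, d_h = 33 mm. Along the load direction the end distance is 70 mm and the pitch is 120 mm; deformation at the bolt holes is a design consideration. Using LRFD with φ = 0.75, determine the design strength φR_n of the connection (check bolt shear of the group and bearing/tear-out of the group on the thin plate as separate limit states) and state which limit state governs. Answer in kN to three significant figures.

Bolt shear: A_b = π·30²/4 = 706.9 mm²; R_n = 372 × 706.9 × 3 × 1 / 1000 = 788.9 kN → 0.75 × 788.9 = 592 kN.
Bearing (1.2 l_c t F_u ≤ 2.4 d t F_u): upper limit = 2.4·30·14·430 / 1000 = 433.4 kN.
  Edge l_c = 70 − 33/2 = 53.5 → r_n = 386.5 kN; interior l_c = 120 − 33 = 87 → r_n = 433.4 kN.
  R_n,bearing = 1·386.5 + 2·433.4 = 1253 kN → 0.75 × 1253 = 940 kN.
Bolt shear governs: 592 kN.

592 kN (bolt shear governs)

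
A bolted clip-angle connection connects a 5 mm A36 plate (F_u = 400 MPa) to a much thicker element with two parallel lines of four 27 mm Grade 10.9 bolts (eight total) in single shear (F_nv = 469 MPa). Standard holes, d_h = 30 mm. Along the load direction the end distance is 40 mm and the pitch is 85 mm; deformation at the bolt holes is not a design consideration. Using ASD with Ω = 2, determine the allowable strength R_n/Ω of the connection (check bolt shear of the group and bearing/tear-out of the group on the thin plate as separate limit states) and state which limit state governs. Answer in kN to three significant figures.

Bolt shear: A_b = π·27²/4 = 572.6 mm²; R_n = 469 × 572.6 × 8 × 1 / 1000 = 2148 kN → 2148 / 2 = 1070 kN.
Bearing (1.5 l_c t F_u ≤ 3.0 d t F_u): upper limit = 3.0·27·5·400 / 1000 = 162 kN.
  Edge l_c = 40 − 30/2 = 25 → r_n = 75 kN; interior l_c = 85 − 30 = 55 → r_n = 162 kN.
  R_n,bearing = 2·75 + 6·162 = 1122 kN → 1122 / 2 = 561 kN.
Bearing governs: 561 kN.

561 kN (bearing governs)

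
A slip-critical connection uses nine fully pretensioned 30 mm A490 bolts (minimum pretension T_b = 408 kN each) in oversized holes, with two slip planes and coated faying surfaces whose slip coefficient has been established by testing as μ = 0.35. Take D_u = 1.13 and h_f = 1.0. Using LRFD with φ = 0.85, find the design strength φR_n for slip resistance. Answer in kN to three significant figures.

2470 kN

R_n = μ · D_u · h_f · T_b · n_s · n_b = 0.35 × 1.13 × 1.0 × 408 × 2 × 9 = 2905 kN.
Design strength φR_n = 0.85 × 2905 = 2470 kN.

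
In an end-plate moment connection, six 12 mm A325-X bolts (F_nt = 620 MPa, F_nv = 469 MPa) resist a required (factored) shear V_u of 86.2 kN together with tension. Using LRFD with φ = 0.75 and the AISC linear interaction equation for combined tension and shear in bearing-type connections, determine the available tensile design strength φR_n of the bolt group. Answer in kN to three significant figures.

296 kN

A_b = π·12²/4 = 113.1 mm²; f_rv = 86.2 × 1000 / (6 × 113.1) = 127 MPa.
F'_nt = 1.3 F_nt − (F_nt / φF_nv) f_rv = 1.3·620 − (620/(0.75·469))·127 = 582.1 MPa, capped at F_nt → F'_nt = 582.1 MPa.
R_n = F'_nt · A_b · n = 582.1 × 113.1 × 6 / 1000 = 395 kN.
Design strength φR_n = 0.75 × 395 = 296 kN.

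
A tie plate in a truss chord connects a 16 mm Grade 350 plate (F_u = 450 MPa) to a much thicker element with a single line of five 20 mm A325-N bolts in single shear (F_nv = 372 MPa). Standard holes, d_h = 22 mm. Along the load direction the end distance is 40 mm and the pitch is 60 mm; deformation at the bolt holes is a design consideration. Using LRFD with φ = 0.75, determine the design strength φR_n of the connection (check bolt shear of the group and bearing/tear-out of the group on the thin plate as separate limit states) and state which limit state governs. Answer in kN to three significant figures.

438 kN (bolt shear governs)

Bolt shear: A_b = π·20²/4 = 314.2 mm²; R_n = 372 × 314.2 × 5 × 1 / 1000 = 584.3 kN → 0.75 × 584.3 = 438 kN.
Bearing (1.2 l_c t F_u ≤ 2.4 d t F_u): upper limit = 2.4·20·16·450 / 1000 = 345.6 kN.
  Edge l_c = 40 − 22/2 = 29 → r_n = 250.6 kN; interior l_c = 60 − 22 = 38 → r_n = 328.3 kN.
  R_n,bearing = 1·250.6 + 4·328.3 = 1564 kN → 0.75 × 1564 = 1170 kN.
Bolt shear governs: 438 kN.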